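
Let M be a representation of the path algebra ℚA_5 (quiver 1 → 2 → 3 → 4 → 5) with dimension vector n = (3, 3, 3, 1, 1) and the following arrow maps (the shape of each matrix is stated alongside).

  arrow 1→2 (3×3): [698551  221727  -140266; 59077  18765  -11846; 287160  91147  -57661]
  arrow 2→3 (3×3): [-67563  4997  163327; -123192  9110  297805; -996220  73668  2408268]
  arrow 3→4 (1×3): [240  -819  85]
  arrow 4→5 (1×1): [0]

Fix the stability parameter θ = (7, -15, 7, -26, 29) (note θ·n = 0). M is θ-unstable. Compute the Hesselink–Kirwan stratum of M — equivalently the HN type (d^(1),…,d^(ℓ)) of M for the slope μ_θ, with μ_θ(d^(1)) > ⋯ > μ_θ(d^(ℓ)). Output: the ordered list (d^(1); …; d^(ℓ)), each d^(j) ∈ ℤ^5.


Interval decomposition of M: I[1,2], I[1,3], I[1,4], I[3,3], I[5,5].
HN type (ℓ=4): μ^(1)=29; μ^(2)=7; μ^(3)=-4; μ^(4)=-27/4

((0, 0, 0, 0, 1); (0, 0, 2, 0, 0); (2, 2, 0, 0, 0); (1, 1, 1, 1, 0))


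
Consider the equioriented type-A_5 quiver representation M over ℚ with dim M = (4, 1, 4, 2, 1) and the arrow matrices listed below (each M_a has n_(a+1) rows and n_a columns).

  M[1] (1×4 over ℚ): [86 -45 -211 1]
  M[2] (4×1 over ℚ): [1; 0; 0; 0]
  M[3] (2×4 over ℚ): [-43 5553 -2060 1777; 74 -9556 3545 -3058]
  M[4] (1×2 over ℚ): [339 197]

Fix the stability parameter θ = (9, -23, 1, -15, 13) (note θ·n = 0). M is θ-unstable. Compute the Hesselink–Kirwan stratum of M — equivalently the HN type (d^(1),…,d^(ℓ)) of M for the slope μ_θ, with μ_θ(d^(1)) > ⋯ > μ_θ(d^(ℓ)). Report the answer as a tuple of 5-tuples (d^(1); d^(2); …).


Barcode: M ≅ I[1,1]^3, I[1,5], I[3,3]^2, I[3,4]. HN layers by μ_θ (4 steps, strictly decreasing):
  μ^(1)=13; μ^(2)=9; μ^(3)=1; μ^(4)=-7

((0, 0, 0, 0, 1); (3, 0, 0, 0, 0); (0, 0, 2, 0, 0); (1, 1, 2, 2, 0))


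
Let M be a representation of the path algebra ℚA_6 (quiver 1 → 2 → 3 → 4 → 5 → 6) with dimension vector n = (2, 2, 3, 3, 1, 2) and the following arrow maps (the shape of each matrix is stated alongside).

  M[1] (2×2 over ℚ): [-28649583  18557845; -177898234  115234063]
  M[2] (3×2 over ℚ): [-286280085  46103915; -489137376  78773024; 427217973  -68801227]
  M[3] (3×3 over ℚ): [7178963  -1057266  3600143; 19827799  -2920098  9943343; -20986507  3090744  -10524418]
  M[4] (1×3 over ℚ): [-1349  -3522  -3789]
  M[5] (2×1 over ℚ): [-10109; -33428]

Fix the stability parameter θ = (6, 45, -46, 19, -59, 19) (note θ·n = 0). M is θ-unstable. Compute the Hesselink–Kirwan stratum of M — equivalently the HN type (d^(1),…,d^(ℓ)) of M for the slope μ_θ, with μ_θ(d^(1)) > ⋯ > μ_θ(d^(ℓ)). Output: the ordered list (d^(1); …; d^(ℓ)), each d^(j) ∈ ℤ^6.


Barcode: M ≅ I[1,2], I[1,6], I[3,3], I[3,4], I[4,4], I[6,6]. HN layers by μ_θ (5 steps, strictly decreasing):
  μ^(1)=45; μ^(2)=19; μ^(3)=6; μ^(4)=-7; μ^(5)=-46

((0, 1, 0, 0, 0, 0); (0, 0, 0, 2, 0, 2); (1, 0, 0, 0, 0, 0); (1, 1, 1, 1, 1, 0); (0, 0, 2, 0, 0, 0))


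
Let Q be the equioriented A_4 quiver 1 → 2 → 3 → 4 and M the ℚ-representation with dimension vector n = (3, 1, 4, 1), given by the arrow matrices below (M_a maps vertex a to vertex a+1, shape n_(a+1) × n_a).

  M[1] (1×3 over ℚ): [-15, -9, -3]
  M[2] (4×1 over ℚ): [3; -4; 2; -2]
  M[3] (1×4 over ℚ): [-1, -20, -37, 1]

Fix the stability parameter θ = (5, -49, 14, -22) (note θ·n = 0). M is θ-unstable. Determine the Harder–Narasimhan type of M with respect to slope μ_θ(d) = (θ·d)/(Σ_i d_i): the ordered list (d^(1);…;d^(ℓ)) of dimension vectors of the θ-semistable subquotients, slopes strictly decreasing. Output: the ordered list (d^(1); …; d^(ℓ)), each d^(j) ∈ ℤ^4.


Interval decomposition of M: I[1,1]^2, I[1,4], I[3,3]^3.
HN type (ℓ=4): μ^(1)=14; μ^(2)=5; μ^(3)=-4; μ^(4)=-22

((0, 0, 3, 0); (2, 0, 0, 0); (0, 0, 1, 1); (1, 1, 0, 0))


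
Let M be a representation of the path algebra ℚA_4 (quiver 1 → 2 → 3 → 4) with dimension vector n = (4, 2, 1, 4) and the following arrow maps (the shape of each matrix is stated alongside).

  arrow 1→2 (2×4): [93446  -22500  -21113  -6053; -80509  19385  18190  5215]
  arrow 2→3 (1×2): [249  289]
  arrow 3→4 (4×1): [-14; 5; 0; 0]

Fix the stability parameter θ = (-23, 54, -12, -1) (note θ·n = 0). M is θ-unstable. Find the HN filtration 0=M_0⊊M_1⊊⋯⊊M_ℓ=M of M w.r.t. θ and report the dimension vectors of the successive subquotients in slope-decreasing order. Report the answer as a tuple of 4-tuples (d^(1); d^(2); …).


Via rank(M_{q-1}∘⋯∘M_p): M ≅ I[1,1]^2, I[1,2], I[1,4], I[4,4]^3.
μ_θ-semistable layers: μ^(1)=54; μ^(2)=41/3; μ^(3)=-1; μ^(4)=-23

((0, 1, 0, 0); (0, 1, 1, 1); (0, 0, 0, 3); (4, 0, 0, 0))


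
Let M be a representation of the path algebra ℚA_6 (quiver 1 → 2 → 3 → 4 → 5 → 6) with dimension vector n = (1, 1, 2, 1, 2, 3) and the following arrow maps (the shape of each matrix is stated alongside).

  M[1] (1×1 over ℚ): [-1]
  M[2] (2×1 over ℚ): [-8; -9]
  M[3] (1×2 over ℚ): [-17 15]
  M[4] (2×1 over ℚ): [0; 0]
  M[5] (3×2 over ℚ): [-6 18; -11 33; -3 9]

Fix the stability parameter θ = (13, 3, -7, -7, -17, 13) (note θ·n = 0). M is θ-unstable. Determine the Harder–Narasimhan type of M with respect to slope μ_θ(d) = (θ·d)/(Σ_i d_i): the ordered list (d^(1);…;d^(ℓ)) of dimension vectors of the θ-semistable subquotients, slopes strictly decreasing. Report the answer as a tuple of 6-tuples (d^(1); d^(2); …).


Barcode: M ≅ I[1,4], I[3,3], I[5,5], I[5,6], I[6,6]^2. HN layers by μ_θ (4 steps, strictly decreasing):
  μ^(1)=13; μ^(2)=1/2; μ^(3)=-7; μ^(4)=-17

((0, 0, 0, 0, 0, 3); (1, 1, 1, 1, 0, 0); (0, 0, 1, 0, 0, 0); (0, 0, 0, 0, 2, 0))


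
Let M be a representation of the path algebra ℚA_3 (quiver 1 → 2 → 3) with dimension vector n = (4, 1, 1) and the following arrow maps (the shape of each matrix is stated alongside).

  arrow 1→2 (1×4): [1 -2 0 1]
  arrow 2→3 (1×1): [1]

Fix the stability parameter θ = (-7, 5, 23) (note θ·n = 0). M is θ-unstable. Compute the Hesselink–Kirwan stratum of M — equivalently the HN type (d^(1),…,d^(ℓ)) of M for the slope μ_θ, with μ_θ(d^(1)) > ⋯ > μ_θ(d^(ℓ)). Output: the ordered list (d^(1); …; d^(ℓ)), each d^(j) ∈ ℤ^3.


Via rank(M_{q-1}∘⋯∘M_p): M ≅ I[1,1]^3, I[1,3].
μ_θ-semistable layers: μ^(1)=23; μ^(2)=5; μ^(3)=-7

((0, 0, 1); (0, 1, 0); (4, 0, 0))


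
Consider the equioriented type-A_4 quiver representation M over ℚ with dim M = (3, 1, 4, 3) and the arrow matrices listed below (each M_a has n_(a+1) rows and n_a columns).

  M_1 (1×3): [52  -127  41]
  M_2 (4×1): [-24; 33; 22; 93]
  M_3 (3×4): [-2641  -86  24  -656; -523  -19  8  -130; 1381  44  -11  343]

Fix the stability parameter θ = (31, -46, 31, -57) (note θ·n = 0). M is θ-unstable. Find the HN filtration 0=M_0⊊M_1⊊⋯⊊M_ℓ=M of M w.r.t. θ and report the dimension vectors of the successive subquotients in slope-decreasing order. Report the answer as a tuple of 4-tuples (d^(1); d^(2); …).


Via rank(M_{q-1}∘⋯∘M_p): M ≅ I[1,1]^2, I[1,4], I[3,3], I[3,4]^2.
μ_θ-semistable layers: μ^(1)=31; μ^(2)=-41/4; μ^(3)=-13

((2, 0, 1, 0); (1, 1, 1, 1); (0, 0, 2, 2))


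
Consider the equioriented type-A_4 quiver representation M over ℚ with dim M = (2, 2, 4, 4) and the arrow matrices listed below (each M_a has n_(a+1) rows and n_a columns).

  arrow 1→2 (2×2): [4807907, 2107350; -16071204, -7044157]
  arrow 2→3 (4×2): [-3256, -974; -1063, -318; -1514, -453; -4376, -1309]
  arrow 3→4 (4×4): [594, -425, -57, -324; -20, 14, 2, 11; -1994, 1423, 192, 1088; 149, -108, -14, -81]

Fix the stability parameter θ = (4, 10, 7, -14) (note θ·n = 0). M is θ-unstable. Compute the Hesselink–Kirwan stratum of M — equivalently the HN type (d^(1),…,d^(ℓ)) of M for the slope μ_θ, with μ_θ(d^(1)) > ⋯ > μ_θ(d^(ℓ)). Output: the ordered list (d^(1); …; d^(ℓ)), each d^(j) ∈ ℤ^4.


Interval decomposition of M: I[1,4]^2, I[3,4]^2.
HN type (ℓ=2): μ^(1)=7/4; μ^(2)=-7/2

((2, 2, 2, 2); (0, 0, 2, 2))


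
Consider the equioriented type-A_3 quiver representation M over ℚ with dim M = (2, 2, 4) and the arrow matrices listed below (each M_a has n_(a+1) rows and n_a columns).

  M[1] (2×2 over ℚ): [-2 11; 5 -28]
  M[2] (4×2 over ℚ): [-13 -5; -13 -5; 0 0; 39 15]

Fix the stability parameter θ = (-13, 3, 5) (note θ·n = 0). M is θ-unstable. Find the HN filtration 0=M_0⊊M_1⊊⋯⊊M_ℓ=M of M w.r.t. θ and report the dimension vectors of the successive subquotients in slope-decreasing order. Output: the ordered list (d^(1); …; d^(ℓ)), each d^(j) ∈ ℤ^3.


Interval decomposition of M: I[1,2], I[1,3], I[3,3]^3.
HN type (ℓ=3): μ^(1)=5; μ^(2)=3; μ^(3)=-13

((0, 0, 4); (0, 2, 0); (2, 0, 0))


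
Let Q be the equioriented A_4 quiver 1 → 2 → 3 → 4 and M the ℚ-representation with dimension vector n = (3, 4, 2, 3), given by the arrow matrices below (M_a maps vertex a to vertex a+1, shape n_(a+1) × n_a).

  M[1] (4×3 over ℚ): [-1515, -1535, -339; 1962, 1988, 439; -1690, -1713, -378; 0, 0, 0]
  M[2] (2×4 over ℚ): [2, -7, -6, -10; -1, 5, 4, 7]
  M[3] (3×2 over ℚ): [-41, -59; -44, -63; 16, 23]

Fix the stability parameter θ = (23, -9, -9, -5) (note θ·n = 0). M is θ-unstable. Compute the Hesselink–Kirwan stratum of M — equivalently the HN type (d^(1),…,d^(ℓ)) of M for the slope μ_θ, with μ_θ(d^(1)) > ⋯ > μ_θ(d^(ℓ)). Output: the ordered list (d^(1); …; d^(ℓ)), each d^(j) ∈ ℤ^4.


Via rank(M_{q-1}∘⋯∘M_p): M ≅ I[1,2], I[1,4]^2, I[2,2], I[4,4].
μ_θ-semistable layers: μ^(1)=7; μ^(2)=0; μ^(3)=-5; μ^(4)=-9

((1, 1, 0, 0); (2, 2, 2, 2); (0, 0, 0, 1); (0, 1, 0, 0))


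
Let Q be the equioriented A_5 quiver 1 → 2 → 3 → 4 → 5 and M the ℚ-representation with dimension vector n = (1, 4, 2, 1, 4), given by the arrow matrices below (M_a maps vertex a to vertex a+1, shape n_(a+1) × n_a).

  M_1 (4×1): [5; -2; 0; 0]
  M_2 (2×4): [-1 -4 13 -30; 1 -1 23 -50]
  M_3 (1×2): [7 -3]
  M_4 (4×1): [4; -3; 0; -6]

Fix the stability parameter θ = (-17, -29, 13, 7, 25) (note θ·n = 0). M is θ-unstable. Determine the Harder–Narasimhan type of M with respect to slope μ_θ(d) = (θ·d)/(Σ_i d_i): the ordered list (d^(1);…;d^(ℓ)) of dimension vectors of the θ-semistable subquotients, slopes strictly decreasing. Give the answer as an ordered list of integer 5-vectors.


Interval decomposition of M: I[1,3], I[2,2]^2, I[2,5], I[5,5]^3.
HN type (ℓ=5): μ^(1)=25; μ^(2)=13; μ^(3)=10; μ^(4)=-23; μ^(5)=-29

((0, 0, 0, 0, 4); (0, 0, 1, 0, 0); (0, 0, 1, 1, 0); (1, 1, 0, 0, 0); (0, 3, 0, 0, 0))


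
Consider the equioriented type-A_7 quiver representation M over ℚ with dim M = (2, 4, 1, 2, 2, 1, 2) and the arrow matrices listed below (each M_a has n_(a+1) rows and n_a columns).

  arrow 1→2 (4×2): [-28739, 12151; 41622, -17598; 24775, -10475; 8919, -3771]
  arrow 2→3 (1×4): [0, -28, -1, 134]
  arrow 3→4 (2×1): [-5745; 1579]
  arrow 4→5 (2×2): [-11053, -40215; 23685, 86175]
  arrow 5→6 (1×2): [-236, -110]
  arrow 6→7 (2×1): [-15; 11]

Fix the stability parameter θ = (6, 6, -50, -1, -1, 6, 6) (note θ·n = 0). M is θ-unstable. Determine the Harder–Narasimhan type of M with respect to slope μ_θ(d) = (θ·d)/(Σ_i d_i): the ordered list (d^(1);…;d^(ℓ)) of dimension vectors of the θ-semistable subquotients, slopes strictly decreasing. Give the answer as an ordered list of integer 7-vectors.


Via rank(M_{q-1}∘⋯∘M_p): M ≅ I[1,1], I[1,4], I[2,2]^3, I[4,7], I[5,5], I[7,7].
μ_θ-semistable layers: μ^(1)=6; μ^(2)=-1; μ^(3)=-38/3

((1, 3, 0, 0, 0, 1, 2); (0, 0, 0, 2, 2, 0, 0); (1, 1, 1, 0, 0, 0, 0))


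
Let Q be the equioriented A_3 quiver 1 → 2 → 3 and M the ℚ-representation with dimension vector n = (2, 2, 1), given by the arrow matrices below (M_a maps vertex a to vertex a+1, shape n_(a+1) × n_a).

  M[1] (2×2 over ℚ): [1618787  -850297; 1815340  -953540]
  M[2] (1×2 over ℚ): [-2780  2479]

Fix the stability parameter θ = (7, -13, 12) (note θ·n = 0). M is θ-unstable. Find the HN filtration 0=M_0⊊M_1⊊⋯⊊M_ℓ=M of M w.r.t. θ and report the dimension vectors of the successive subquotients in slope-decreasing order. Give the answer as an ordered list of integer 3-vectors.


Via rank(M_{q-1}∘⋯∘M_p): M ≅ I[1,1], I[1,2], I[2,3].
μ_θ-semistable layers: μ^(1)=12; μ^(2)=7; μ^(3)=-3; μ^(4)=-13

((0, 0, 1); (1, 0, 0); (1, 1, 0); (0, 1, 0))


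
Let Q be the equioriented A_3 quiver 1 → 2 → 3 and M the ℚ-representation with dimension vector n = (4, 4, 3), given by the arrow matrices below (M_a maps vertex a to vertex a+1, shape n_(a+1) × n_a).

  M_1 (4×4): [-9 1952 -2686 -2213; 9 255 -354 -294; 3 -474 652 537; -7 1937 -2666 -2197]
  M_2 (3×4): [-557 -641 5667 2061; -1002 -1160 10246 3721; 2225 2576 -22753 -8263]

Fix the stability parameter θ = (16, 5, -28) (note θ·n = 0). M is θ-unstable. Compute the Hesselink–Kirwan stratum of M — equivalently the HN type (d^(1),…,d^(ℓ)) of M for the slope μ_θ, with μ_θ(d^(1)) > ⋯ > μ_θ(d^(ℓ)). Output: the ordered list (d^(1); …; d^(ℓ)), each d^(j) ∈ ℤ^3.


Barcode: M ≅ I[1,2], I[1,3]^3. HN layers by μ_θ (2 steps, strictly decreasing):
  μ^(1)=21/2; μ^(2)=-7/3

((1, 1, 0); (3, 3, 3))


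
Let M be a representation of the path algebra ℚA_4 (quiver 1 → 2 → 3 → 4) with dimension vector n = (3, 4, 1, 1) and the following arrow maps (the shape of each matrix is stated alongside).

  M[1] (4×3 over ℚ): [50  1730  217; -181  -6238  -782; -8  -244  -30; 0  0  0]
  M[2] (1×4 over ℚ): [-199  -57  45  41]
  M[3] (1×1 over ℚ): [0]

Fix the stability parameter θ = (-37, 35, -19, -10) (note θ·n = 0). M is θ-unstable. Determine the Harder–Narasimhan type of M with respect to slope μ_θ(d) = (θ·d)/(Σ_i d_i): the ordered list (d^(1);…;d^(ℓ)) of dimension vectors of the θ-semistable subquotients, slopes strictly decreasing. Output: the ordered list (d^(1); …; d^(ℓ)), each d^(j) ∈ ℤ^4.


Via rank(M_{q-1}∘⋯∘M_p): M ≅ I[1,1], I[1,2], I[1,3], I[2,2]^2, I[4,4].
μ_θ-semistable layers: μ^(1)=35; μ^(2)=8; μ^(3)=-10; μ^(4)=-37

((0, 3, 0, 0); (0, 1, 1, 0); (0, 0, 0, 1); (3, 0, 0, 0))


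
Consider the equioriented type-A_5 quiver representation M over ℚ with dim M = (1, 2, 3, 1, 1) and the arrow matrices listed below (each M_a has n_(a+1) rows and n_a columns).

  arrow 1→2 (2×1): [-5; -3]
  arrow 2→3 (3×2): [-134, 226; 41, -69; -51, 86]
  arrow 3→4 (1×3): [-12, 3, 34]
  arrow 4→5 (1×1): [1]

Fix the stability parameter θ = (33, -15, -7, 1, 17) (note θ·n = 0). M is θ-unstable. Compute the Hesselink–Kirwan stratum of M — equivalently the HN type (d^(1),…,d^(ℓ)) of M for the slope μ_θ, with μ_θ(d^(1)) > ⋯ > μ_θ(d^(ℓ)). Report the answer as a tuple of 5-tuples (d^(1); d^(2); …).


Barcode: M ≅ I[1,3], I[2,5], I[3,3]. HN layers by μ_θ (5 steps, strictly decreasing):
  μ^(1)=17; μ^(2)=11/3; μ^(3)=1; μ^(4)=-7; μ^(5)=-15

((0, 0, 0, 0, 1); (1, 1, 1, 0, 0); (0, 0, 0, 1, 0); (0, 0, 2, 0, 0); (0, 1, 0, 0, 0))


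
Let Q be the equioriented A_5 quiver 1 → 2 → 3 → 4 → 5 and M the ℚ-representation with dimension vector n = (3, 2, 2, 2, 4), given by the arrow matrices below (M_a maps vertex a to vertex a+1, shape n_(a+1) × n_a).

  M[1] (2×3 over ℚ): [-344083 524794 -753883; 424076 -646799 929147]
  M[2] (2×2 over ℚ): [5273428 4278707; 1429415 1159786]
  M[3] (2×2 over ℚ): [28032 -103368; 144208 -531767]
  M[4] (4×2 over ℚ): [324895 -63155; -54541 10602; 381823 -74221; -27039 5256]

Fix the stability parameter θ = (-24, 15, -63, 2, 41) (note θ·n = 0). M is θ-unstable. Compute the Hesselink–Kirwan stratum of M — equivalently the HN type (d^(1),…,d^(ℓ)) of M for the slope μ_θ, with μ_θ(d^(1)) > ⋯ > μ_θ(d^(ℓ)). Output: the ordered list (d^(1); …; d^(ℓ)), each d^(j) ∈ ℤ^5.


Barcode: M ≅ I[1,1], I[1,3], I[1,5], I[4,5], I[5,5]^2. HN layers by μ_θ (3 steps, strictly decreasing):
  μ^(1)=41; μ^(2)=2; μ^(3)=-24

((0, 0, 0, 0, 4); (0, 0, 0, 2, 0); (3, 2, 2, 0, 0))


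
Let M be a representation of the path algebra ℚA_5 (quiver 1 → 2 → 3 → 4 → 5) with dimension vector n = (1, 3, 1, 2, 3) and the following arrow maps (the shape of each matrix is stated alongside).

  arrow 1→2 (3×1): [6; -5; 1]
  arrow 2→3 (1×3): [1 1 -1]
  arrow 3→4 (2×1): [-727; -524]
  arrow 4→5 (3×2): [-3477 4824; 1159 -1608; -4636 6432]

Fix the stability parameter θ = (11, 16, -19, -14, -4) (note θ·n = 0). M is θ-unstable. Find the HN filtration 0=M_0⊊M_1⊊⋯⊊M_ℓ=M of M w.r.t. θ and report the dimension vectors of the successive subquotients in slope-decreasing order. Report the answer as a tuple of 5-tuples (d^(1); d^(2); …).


Barcode: M ≅ I[1,2], I[2,2], I[2,5], I[4,4], I[5,5]^2. HN layers by μ_θ (5 steps, strictly decreasing):
  μ^(1)=16; μ^(2)=11; μ^(3)=-4; μ^(4)=-17/3; μ^(5)=-14

((0, 2, 0, 0, 0); (1, 0, 0, 0, 0); (0, 0, 0, 0, 3); (0, 1, 1, 1, 0); (0, 0, 0, 1, 0))


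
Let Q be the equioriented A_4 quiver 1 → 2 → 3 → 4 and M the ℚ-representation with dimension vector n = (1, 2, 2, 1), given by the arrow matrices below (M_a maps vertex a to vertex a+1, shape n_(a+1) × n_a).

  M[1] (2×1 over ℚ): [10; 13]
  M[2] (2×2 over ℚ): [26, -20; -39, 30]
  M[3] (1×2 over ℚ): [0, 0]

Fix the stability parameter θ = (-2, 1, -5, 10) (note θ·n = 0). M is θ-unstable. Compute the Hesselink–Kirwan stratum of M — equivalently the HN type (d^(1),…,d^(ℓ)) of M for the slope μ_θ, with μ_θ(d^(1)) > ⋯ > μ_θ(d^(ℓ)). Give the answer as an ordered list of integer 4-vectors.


Interval decomposition of M: I[1,2], I[2,3], I[3,3], I[4,4].
HN type (ℓ=4): μ^(1)=10; μ^(2)=1; μ^(3)=-2; μ^(4)=-5

((0, 0, 0, 1); (0, 1, 0, 0); (1, 1, 1, 0); (0, 0, 1, 0))


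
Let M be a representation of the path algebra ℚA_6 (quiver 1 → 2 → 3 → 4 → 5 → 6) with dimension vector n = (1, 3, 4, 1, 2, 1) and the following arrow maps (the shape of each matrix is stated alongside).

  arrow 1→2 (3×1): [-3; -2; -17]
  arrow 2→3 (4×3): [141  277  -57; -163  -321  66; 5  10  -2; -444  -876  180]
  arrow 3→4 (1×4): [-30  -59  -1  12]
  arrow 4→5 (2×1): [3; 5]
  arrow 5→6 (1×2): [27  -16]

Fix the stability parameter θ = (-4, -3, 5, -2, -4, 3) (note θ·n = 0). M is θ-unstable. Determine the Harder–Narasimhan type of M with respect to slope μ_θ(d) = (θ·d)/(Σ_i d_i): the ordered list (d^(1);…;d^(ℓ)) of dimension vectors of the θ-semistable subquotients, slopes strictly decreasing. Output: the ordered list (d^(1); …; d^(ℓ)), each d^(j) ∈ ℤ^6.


Via rank(M_{q-1}∘⋯∘M_p): M ≅ I[1,6], I[2,3]^2, I[3,3], I[5,5].
μ_θ-semistable layers: μ^(1)=5; μ^(2)=3; μ^(3)=-1/3; μ^(4)=-3; μ^(5)=-4

((0, 0, 3, 0, 0, 0); (0, 0, 0, 0, 0, 1); (0, 0, 1, 1, 1, 0); (0, 3, 0, 0, 0, 0); (1, 0, 0, 0, 1, 0))


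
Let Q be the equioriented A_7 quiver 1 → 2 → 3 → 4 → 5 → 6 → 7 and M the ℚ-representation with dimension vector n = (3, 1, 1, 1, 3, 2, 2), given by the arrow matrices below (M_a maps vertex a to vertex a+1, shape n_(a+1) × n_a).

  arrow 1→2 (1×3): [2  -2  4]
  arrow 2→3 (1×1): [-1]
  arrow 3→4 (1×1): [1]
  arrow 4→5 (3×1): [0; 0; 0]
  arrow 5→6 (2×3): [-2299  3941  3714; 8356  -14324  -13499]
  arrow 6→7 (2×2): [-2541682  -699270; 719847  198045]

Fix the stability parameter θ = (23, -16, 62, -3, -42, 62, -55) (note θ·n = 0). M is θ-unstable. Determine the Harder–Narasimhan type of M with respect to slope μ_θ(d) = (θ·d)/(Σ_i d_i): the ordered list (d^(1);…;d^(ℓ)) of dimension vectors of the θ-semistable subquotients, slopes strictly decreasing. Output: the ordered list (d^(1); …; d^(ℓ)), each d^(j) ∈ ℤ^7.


Interval decomposition of M: I[1,1]^2, I[1,4], I[5,5], I[5,6], I[5,7], I[7,7].
HN type (ℓ=6): μ^(1)=62; μ^(2)=59/2; μ^(3)=23; μ^(4)=7/2; μ^(5)=-42; μ^(6)=-55

((0, 0, 0, 0, 0, 1, 0); (0, 0, 1, 1, 0, 0, 0); (2, 0, 0, 0, 0, 0, 0); (1, 1, 0, 0, 0, 1, 1); (0, 0, 0, 0, 3, 0, 0); (0, 0, 0, 0, 0, 0, 1))


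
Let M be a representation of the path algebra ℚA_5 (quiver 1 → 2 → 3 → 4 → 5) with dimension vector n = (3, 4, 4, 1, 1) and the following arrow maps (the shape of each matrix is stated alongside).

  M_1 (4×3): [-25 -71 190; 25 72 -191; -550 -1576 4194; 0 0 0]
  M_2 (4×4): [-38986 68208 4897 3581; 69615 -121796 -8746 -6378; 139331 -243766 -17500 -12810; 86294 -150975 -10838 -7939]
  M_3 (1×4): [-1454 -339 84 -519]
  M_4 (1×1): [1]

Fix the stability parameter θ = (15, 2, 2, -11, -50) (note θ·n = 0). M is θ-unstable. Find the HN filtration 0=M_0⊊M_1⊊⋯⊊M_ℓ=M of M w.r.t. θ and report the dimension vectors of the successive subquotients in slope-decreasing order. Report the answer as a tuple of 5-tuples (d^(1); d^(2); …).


Barcode: M ≅ I[1,1], I[1,3], I[1,5], I[2,2], I[2,3], I[3,3]. HN layers by μ_θ (4 steps, strictly decreasing):
  μ^(1)=15; μ^(2)=19/3; μ^(3)=2; μ^(4)=-42/5

((1, 0, 0, 0, 0); (1, 1, 1, 0, 0); (0, 2, 2, 0, 0); (1, 1, 1, 1, 1))


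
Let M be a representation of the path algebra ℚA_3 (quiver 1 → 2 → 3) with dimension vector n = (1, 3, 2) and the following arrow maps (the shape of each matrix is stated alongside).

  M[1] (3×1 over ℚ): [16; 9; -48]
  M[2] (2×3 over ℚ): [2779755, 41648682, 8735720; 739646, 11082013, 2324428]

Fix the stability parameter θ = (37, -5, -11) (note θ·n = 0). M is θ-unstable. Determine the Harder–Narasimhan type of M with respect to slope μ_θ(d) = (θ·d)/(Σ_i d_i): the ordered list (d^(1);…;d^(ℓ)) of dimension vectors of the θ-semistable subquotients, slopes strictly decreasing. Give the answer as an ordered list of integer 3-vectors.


Interval decomposition of M: I[1,3], I[2,2], I[2,3].
HN type (ℓ=3): μ^(1)=7; μ^(2)=-5; μ^(3)=-8

((1, 1, 1); (0, 1, 0); (0, 1, 1))


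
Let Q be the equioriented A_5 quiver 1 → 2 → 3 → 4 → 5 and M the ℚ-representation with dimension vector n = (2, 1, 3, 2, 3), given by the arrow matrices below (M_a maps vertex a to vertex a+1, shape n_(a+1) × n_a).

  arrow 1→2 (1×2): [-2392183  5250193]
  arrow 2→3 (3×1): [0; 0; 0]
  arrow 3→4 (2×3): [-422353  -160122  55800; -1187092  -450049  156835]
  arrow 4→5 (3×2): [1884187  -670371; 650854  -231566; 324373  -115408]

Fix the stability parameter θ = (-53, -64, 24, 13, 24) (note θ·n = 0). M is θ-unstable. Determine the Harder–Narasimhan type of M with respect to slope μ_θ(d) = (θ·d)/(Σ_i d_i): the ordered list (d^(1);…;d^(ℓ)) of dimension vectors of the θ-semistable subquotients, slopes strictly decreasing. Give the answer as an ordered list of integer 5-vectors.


Via rank(M_{q-1}∘⋯∘M_p): M ≅ I[1,1], I[1,2], I[3,3], I[3,5]^2, I[5,5].
μ_θ-semistable layers: μ^(1)=24; μ^(2)=37/2; μ^(3)=-53; μ^(4)=-117/2

((0, 0, 1, 0, 3); (0, 0, 2, 2, 0); (1, 0, 0, 0, 0); (1, 1, 0, 0, 0))


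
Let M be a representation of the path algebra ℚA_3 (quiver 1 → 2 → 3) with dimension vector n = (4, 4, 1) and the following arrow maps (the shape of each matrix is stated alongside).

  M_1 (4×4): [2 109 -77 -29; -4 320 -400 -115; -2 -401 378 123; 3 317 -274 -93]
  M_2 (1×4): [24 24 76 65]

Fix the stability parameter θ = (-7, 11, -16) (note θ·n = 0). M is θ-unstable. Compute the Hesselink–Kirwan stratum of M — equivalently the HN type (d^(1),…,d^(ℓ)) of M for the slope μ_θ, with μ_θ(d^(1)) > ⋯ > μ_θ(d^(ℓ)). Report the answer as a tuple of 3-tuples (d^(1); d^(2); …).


Interval decomposition of M: I[1,2]^3, I[1,3].
HN type (ℓ=3): μ^(1)=11; μ^(2)=-5/2; μ^(3)=-7

((0, 3, 0); (0, 1, 1); (4, 0, 0))


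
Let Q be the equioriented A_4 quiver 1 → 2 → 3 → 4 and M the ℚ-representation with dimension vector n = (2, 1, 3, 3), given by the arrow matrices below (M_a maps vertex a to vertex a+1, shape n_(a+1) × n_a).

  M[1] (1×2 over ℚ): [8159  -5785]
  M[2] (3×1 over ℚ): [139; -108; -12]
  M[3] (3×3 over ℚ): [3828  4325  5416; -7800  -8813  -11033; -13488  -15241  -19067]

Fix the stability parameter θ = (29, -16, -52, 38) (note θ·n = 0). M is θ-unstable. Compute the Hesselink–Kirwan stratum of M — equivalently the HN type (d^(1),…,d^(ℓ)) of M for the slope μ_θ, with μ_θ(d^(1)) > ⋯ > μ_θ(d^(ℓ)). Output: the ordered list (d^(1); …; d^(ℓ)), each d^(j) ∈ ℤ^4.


Via rank(M_{q-1}∘⋯∘M_p): M ≅ I[1,1], I[1,3], I[3,4]^2, I[4,4].
μ_θ-semistable layers: μ^(1)=38; μ^(2)=29; μ^(3)=-13; μ^(4)=-52

((0, 0, 0, 3); (1, 0, 0, 0); (1, 1, 1, 0); (0, 0, 2, 0))


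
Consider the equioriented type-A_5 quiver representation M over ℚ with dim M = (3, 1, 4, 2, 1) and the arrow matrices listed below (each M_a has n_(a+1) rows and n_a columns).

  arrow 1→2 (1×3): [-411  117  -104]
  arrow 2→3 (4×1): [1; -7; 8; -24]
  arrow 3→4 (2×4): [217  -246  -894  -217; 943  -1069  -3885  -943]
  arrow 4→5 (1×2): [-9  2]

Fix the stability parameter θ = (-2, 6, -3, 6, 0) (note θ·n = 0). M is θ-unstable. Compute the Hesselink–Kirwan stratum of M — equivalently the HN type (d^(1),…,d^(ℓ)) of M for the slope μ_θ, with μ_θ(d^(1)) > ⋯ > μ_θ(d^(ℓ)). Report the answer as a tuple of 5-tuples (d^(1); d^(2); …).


Via rank(M_{q-1}∘⋯∘M_p): M ≅ I[1,1]^2, I[1,5], I[3,3]^2, I[3,4].
μ_θ-semistable layers: μ^(1)=6; μ^(2)=3; μ^(3)=3/2; μ^(4)=-2; μ^(5)=-3

((0, 0, 0, 1, 0); (0, 0, 0, 1, 1); (0, 1, 1, 0, 0); (3, 0, 0, 0, 0); (0, 0, 3, 0, 0))


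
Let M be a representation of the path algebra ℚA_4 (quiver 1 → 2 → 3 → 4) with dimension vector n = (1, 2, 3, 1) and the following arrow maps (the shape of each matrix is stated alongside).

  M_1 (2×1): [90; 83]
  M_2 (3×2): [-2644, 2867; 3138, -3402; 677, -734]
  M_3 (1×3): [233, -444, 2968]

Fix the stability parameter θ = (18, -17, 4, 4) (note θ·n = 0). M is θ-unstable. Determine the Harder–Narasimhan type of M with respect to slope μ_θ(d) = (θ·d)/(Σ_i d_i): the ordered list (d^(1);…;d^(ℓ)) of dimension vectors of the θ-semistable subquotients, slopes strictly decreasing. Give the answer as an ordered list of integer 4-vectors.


Via rank(M_{q-1}∘⋯∘M_p): M ≅ I[1,4], I[2,3], I[3,3].
μ_θ-semistable layers: μ^(1)=4; μ^(2)=1/2; μ^(3)=-17

((0, 0, 3, 1); (1, 1, 0, 0); (0, 1, 0, 0))


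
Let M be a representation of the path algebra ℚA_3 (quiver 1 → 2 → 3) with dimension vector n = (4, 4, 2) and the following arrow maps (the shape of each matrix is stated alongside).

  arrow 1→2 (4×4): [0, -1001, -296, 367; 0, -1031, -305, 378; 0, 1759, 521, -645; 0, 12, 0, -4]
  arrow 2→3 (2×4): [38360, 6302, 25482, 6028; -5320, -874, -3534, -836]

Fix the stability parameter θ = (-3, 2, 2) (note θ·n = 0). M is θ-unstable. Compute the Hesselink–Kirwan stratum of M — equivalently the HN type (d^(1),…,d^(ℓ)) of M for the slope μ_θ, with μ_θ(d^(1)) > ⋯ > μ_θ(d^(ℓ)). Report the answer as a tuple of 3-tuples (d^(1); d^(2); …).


Via rank(M_{q-1}∘⋯∘M_p): M ≅ I[1,1], I[1,2]^2, I[1,3], I[2,2], I[3,3].
μ_θ-semistable layers: μ^(1)=2; μ^(2)=-3

((0, 4, 2); (4, 0, 0))


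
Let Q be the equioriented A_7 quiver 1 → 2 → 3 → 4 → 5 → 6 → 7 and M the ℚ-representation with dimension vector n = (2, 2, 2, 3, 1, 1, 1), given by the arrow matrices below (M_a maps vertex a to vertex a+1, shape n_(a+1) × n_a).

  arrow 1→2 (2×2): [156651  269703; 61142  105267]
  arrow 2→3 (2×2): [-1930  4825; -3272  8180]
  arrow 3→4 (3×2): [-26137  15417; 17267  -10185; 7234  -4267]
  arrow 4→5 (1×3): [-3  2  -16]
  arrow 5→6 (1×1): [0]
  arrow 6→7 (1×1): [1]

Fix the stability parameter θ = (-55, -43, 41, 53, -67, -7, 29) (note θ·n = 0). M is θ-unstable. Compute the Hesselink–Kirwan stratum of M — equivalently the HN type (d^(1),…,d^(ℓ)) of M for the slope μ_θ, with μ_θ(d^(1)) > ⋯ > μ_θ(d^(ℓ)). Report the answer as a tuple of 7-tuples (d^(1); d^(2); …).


Interval decomposition of M: I[1,2], I[1,5], I[3,4], I[4,4], I[6,7].
HN type (ℓ=7): μ^(1)=53; μ^(2)=41; μ^(3)=29; μ^(4)=9; μ^(5)=-7; μ^(6)=-43; μ^(7)=-55

((0, 0, 0, 2, 0, 0, 0); (0, 0, 1, 0, 0, 0, 0); (0, 0, 0, 0, 0, 0, 1); (0, 0, 1, 1, 1, 0, 0); (0, 0, 0, 0, 0, 1, 0); (0, 2, 0, 0, 0, 0, 0); (2, 0, 0, 0, 0, 0, 0))


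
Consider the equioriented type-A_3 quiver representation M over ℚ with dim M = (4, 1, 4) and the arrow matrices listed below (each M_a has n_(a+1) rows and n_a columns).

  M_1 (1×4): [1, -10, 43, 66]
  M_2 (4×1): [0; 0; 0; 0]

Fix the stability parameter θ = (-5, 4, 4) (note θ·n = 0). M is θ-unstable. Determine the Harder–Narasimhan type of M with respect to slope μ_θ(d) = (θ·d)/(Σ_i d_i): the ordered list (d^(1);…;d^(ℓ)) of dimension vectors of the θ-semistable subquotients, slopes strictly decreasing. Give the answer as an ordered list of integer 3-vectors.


Via rank(M_{q-1}∘⋯∘M_p): M ≅ I[1,1]^3, I[1,2], I[3,3]^4.
μ_θ-semistable layers: μ^(1)=4; μ^(2)=-5

((0, 1, 4); (4, 0, 0))


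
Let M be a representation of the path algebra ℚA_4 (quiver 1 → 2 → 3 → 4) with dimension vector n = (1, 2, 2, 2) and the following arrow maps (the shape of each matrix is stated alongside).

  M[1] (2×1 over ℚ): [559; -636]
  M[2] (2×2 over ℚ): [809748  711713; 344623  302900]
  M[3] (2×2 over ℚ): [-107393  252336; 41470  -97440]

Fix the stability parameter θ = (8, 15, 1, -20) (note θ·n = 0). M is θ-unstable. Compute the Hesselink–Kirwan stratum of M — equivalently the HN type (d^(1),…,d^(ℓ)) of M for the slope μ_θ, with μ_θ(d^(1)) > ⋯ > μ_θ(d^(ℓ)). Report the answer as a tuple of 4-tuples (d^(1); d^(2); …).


Via rank(M_{q-1}∘⋯∘M_p): M ≅ I[1,3], I[2,4], I[4,4].
μ_θ-semistable layers: μ^(1)=8; μ^(2)=-4/3; μ^(3)=-20

((1, 1, 1, 0); (0, 1, 1, 1); (0, 0, 0, 1))


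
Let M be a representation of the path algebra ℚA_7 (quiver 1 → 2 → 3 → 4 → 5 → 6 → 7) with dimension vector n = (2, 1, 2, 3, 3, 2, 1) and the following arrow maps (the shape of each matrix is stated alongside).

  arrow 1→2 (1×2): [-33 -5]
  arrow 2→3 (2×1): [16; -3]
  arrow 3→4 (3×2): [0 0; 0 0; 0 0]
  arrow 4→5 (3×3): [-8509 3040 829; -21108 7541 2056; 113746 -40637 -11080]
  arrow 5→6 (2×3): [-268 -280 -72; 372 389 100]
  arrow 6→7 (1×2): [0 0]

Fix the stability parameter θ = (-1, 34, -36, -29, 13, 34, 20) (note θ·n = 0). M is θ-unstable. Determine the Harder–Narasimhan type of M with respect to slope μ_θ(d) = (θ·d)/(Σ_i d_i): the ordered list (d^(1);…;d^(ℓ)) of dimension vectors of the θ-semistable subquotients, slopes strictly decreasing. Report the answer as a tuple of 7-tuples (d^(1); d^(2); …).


Via rank(M_{q-1}∘⋯∘M_p): M ≅ I[1,1], I[1,3], I[3,3], I[4,5], I[4,6]^2, I[7,7].
μ_θ-semistable layers: μ^(1)=34; μ^(2)=20; μ^(3)=13; μ^(4)=-1; μ^(5)=-29; μ^(6)=-36

((0, 0, 0, 0, 0, 2, 0); (0, 0, 0, 0, 0, 0, 1); (0, 0, 0, 0, 3, 0, 0); (2, 1, 1, 0, 0, 0, 0); (0, 0, 0, 3, 0, 0, 0); (0, 0, 1, 0, 0, 0, 0))


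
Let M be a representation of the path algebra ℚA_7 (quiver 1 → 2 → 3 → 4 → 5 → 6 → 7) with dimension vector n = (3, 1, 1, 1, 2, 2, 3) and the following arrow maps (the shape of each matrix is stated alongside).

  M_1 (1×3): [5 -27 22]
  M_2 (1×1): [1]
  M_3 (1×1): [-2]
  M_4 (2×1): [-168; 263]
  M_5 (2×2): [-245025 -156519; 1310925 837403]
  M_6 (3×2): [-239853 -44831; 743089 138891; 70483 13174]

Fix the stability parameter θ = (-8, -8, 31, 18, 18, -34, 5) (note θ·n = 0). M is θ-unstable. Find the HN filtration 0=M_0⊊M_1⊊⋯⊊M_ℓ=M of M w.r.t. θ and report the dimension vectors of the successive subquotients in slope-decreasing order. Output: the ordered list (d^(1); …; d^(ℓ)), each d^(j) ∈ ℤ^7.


Barcode: M ≅ I[1,1]^2, I[1,7], I[5,5], I[6,7], I[7,7]. HN layers by μ_θ (5 steps, strictly decreasing):
  μ^(1)=18; μ^(2)=38/5; μ^(3)=5; μ^(4)=-8; μ^(5)=-34

((0, 0, 0, 0, 1, 0, 0); (0, 0, 1, 1, 1, 1, 1); (0, 0, 0, 0, 0, 0, 2); (3, 1, 0, 0, 0, 0, 0); (0, 0, 0, 0, 0, 1, 0))


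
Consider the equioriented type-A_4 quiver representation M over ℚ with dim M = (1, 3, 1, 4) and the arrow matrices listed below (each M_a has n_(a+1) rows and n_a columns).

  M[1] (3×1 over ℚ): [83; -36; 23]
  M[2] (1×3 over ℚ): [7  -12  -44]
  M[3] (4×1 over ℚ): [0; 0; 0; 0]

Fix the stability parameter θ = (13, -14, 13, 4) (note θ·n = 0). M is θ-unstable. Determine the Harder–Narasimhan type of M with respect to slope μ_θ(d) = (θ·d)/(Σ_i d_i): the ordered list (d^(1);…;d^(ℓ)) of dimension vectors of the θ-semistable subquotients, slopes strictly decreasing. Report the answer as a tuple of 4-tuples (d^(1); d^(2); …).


Barcode: M ≅ I[1,3], I[2,2]^2, I[4,4]^4. HN layers by μ_θ (4 steps, strictly decreasing):
  μ^(1)=13; μ^(2)=4; μ^(3)=-1/2; μ^(4)=-14

((0, 0, 1, 0); (0, 0, 0, 4); (1, 1, 0, 0); (0, 2, 0, 0))


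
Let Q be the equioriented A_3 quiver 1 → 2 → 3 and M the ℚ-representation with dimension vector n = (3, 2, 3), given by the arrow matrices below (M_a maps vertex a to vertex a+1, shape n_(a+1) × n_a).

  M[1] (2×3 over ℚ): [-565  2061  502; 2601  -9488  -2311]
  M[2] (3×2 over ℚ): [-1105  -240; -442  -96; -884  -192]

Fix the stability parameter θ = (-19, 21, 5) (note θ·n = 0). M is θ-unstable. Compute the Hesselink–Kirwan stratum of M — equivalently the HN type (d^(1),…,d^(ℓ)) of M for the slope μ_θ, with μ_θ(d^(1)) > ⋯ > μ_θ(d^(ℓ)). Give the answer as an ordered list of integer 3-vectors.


Interval decomposition of M: I[1,1], I[1,2], I[1,3], I[3,3]^2.
HN type (ℓ=4): μ^(1)=21; μ^(2)=13; μ^(3)=5; μ^(4)=-19

((0, 1, 0); (0, 1, 1); (0, 0, 2); (3, 0, 0))


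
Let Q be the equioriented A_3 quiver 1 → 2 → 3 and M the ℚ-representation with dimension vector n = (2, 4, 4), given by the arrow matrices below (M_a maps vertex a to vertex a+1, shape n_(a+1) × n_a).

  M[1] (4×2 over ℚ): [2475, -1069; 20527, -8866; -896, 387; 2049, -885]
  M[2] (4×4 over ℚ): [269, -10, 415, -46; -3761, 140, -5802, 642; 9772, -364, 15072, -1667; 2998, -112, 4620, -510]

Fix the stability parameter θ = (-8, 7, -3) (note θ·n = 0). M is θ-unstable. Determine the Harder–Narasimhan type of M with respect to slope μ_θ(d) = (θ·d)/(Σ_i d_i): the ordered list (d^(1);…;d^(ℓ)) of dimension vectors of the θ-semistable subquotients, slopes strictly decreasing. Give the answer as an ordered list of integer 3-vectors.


Via rank(M_{q-1}∘⋯∘M_p): M ≅ I[1,3]^2, I[2,2], I[2,3], I[3,3].
μ_θ-semistable layers: μ^(1)=7; μ^(2)=2; μ^(3)=-3; μ^(4)=-8

((0, 1, 0); (0, 3, 3); (0, 0, 1); (2, 0, 0))


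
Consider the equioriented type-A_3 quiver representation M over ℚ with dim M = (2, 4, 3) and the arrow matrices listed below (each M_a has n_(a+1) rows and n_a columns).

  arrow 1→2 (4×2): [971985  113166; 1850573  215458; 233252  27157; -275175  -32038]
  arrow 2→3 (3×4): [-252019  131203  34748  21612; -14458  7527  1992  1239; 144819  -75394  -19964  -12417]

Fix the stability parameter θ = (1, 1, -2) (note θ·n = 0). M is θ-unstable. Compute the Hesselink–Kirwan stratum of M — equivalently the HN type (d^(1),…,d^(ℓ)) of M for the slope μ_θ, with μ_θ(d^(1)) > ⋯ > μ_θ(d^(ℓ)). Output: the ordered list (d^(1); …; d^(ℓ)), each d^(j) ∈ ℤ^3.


Barcode: M ≅ I[1,2]^2, I[2,3]^2, I[3,3]. HN layers by μ_θ (3 steps, strictly decreasing):
  μ^(1)=1; μ^(2)=-1/2; μ^(3)=-2

((2, 2, 0); (0, 2, 2); (0, 0, 1))


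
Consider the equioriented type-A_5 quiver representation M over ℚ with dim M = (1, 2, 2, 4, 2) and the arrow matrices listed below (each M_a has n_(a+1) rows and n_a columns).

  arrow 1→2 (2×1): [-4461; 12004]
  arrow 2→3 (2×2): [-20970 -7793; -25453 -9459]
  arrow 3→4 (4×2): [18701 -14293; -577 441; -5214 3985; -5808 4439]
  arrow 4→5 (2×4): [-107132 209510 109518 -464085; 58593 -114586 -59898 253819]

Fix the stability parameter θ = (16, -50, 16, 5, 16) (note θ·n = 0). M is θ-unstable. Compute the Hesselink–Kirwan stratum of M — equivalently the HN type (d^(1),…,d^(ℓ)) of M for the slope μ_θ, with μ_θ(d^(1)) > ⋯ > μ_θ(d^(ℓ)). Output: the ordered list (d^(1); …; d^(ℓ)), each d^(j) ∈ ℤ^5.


Barcode: M ≅ I[1,5], I[2,5], I[4,4]^2. HN layers by μ_θ (5 steps, strictly decreasing):
  μ^(1)=16; μ^(2)=21/2; μ^(3)=5; μ^(4)=-17; μ^(5)=-50

((0, 0, 0, 0, 2); (0, 0, 2, 2, 0); (0, 0, 0, 2, 0); (1, 1, 0, 0, 0); (0, 1, 0, 0, 0))


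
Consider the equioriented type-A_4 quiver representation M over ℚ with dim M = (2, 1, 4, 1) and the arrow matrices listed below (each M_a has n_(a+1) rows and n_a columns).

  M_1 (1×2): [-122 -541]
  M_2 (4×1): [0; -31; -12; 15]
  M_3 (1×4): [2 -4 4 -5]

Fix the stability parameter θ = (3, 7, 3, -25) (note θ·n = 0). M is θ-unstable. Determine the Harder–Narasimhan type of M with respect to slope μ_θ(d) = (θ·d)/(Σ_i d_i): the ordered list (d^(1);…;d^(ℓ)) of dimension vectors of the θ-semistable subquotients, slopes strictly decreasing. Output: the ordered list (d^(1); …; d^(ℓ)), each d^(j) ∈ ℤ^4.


Interval decomposition of M: I[1,1], I[1,4], I[3,3]^3.
HN type (ℓ=2): μ^(1)=3; μ^(2)=-3

((1, 0, 3, 0); (1, 1, 1, 1))


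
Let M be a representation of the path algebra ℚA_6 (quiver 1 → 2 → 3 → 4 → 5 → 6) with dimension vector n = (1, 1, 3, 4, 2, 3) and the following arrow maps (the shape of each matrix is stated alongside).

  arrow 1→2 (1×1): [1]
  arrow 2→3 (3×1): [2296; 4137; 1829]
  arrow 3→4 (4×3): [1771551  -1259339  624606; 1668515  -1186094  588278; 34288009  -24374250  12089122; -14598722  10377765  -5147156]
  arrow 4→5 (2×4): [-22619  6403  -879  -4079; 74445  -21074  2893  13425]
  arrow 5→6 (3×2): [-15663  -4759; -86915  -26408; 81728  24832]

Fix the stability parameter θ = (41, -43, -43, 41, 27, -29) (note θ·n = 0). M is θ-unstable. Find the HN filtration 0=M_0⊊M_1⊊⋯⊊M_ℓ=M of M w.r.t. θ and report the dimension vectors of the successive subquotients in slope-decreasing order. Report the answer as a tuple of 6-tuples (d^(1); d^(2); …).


Via rank(M_{q-1}∘⋯∘M_p): M ≅ I[1,4], I[3,3], I[3,6], I[4,4], I[4,6], I[6,6].
μ_θ-semistable layers: μ^(1)=41; μ^(2)=13; μ^(3)=-15; μ^(4)=-29; μ^(5)=-43

((0, 0, 0, 2, 0, 0); (0, 0, 0, 2, 2, 2); (1, 1, 1, 0, 0, 0); (0, 0, 0, 0, 0, 1); (0, 0, 2, 0, 0, 0))


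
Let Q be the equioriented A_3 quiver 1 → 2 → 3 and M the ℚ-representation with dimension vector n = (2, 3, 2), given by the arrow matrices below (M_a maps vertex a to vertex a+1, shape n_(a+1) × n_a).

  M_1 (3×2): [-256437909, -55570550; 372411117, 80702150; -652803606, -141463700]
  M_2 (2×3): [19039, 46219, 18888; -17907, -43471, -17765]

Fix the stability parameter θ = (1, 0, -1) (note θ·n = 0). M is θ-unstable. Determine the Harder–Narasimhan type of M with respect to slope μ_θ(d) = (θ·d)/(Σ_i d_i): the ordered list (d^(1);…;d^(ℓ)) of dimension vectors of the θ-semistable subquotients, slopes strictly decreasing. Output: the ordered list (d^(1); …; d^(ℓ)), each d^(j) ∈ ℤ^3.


Barcode: M ≅ I[1,1], I[1,3], I[2,2], I[2,3]. HN layers by μ_θ (3 steps, strictly decreasing):
  μ^(1)=1; μ^(2)=0; μ^(3)=-1/2

((1, 0, 0); (1, 2, 1); (0, 1, 1))


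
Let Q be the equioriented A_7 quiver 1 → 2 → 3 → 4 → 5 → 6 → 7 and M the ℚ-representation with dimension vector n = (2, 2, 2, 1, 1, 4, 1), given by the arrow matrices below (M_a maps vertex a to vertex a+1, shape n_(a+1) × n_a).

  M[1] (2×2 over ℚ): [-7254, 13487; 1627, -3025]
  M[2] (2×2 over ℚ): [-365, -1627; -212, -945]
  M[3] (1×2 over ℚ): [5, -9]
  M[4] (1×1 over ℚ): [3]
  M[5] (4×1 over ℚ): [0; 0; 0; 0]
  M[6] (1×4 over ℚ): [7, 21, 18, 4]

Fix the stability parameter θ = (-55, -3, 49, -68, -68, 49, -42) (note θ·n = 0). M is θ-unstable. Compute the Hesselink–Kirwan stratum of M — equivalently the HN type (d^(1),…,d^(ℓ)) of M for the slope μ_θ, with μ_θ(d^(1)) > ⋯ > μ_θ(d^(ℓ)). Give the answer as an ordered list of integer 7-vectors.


Barcode: M ≅ I[1,3], I[1,5], I[6,6]^3, I[6,7]. HN layers by μ_θ (5 steps, strictly decreasing):
  μ^(1)=49; μ^(2)=7/2; μ^(3)=-3; μ^(4)=-45/2; μ^(5)=-55

((0, 0, 1, 0, 0, 3, 0); (0, 0, 0, 0, 0, 1, 1); (0, 1, 0, 0, 0, 0, 0); (0, 1, 1, 1, 1, 0, 0); (2, 0, 0, 0, 0, 0, 0))
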